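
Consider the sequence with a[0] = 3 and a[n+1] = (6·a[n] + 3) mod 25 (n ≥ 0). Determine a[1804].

15

We have a[0] = 3, a[1] = 21, a[2] = 4, a[3] = 2, a[4] = 15, a[5] = 18, a[6] = 11, a[7] = 19, a[8] = 17, a[9] = 5, a[10] = 8, a[11] = 1, a[12] = 9, a[13] = 7, a[14] = 20, a[15] = 23, a[16] = 16, a[17] = 24, a[18] = 22, a[19] = 10, a[20] = 13, a[21] = 6, a[22] = 14, a[23] = 12, a[24] = 0, a[25] = 3.
Since a[25] = a[0] = 3, the sequence is periodic with period 25.
(1804 - 0) mod 25 = 4, so a[1804] = a[4] = 15.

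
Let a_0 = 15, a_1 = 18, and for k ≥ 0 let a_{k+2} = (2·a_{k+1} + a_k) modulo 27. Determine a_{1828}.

21

Listing terms: a_0 = 15, a_1 = 18, a_2 = 24, a_3 = 12, a_4 = 21, a_5 = 0, a_6 = 21, a_7 = 15, a_8 = 24, a_9 = 9, a_{10} = 15, a_{11} = 12, a_{12} = 12, a_{13} = 9, a_{14} = 3, a_{15} = 15, a_{16} = 6, a_{17} = 0, a_{18} = 6, a_{19} = 12, a_{20} = 3, a_{21} = 18, a_{22} = 12, a_{23} = 15, a_{24} = 15, a_{25} = 18.
Since (a_{24}, a_{25}) = (a_0, a_1) = (15, 18) (two consecutive terms determine the rest), the sequence is periodic with period 24.
(1828 - 0) mod 24 = 4, so a_{1828} = a_4 = 21.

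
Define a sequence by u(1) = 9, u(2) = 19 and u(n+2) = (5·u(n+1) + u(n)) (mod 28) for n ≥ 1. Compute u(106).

We have u(1) = 9; u(2) = 19; u(3) = 20; u(4) = 7; u(5) = 27; u(6) = 2; u(7) = 9; u(8) = 19.
The sequence repeats with period 6.
(106 - 1) mod 6 = 3, so u(106) = u(4) = 7.

7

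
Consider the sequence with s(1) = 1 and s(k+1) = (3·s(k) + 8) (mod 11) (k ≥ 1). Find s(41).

We have s(1) = 1,  s(2) = 0,  s(3) = 8,  s(4) = 10,  s(5) = 5,  s(6) = 1.
The sequence repeats with period 5.
(41 - 1) mod 5 = 0, so s(41) = s(1) = 1.

1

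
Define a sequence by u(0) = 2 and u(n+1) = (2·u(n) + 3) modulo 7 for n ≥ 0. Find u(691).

u(0) = 2, u(1) = 0, u(2) = 3, u(3) = 2.
The sequence repeats with period 3.
(691 - 0) mod 3 = 1, so u(691) = u(1) = 0.

0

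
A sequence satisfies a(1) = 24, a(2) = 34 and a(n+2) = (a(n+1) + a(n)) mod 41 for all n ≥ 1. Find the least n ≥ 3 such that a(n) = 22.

16

a(1) = 24, a(2) = 34, a(3) = 17, a(4) = 10, a(5) = 27, a(6) = 37, a(7) = 23, a(8) = 19, a(9) = 1, a(10) = 20, a(11) = 21, a(12) = 0, a(13) = 21, a(14) = 21, a(15) = 1, a(16) = 22, a(17) = 23, a(18) = 4, a(19) = 27, a(20) = 31, a(21) = 17, a(22) = 7, a(23) = 24, a(24) = 31, a(25) = 14, a(26) = 4, a(27) = 18, a(28) = 22, a(29) = 40, a(30) = 21, a(31) = 20, a(32) = 0, a(33) = 20, a(34) = 20, a(35) = 40, a(36) = 19, a(37) = 18, a(38) = 37, a(39) = 14, a(40) = 10, a(41) = 24, a(42) = 34.
The sequence repeats with period 40.
The value 22 first appears (with n ≥ 3) at a(16).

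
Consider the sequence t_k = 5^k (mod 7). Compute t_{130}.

2

Computing terms: t_1 = 5; t_2 = 4; t_3 = 6; t_4 = 2; t_5 = 3; t_6 = 1; t_7 = 5.
The sequence repeats with period 6.
So t_{130} = t_{1 + ((130-1) mod 6)} = t_4 = 2.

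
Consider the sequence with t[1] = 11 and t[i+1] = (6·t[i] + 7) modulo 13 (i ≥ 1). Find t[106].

6

Listing terms: t[1] = 11, t[2] = 8, t[3] = 3, t[4] = 12, t[5] = 1, t[6] = 0, t[7] = 7, t[8] = 10, t[9] = 2, t[10] = 6, t[11] = 4, t[12] = 5, t[13] = 11.
Since t[13] = t[1] = 11, the sequence is periodic with period 12.
(106 - 1) mod 12 = 9, so t[106] = t[10] = 6.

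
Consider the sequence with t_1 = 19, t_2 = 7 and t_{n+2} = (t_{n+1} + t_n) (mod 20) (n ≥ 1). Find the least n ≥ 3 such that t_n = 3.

8

Computing terms: t_1 = 19; t_2 = 7; t_3 = 6; t_4 = 13; t_5 = 19; t_6 = 12; t_7 = 11; t_8 = 3; t_9 = 14; t_{10} = 17; t_{11} = 11; t_{12} = 8; t_{13} = 19; t_{14} = 7.
Since (t_{13}, t_{14}) = (t_1, t_2) = (19, 7) (two consecutive terms determine the rest), the sequence is periodic with period 12.
The value 3 first appears (with n ≥ 3) at t_8.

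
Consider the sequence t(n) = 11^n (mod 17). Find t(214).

8

t(1) = 11; t(2) = 2; t(3) = 5; t(4) = 4; t(5) = 10; t(6) = 8; t(7) = 3; t(8) = 16; t(9) = 6; t(10) = 15; t(11) = 12; t(12) = 13; t(13) = 7; t(14) = 9; t(15) = 14; t(16) = 1; t(17) = 11.
Since t(17) = t(1) = 11, the sequence is periodic with period 16.
So t(214) = t(1 + ((214-1) mod 16)) = t(6) = 8.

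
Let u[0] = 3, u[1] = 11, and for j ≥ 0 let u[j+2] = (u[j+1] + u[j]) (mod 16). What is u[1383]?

1

Computing terms: u[0] = 3,  u[1] = 11,  u[2] = 14,  u[3] = 9,  u[4] = 7,  u[5] = 0,  u[6] = 7,  u[7] = 7,  u[8] = 14,  u[9] = 5,  u[10] = 3,  u[11] = 8,  u[12] = 11,  u[13] = 3,  u[14] = 14,  u[15] = 1,  u[16] = 15,  u[17] = 0,  u[18] = 15,  u[19] = 15,  u[20] = 14,  u[21] = 13,  u[22] = 11,  u[23] = 8,  u[24] = 3,  u[25] = 11.
Since (u[24], u[25]) = (u[0], u[1]) = (3, 11) (two consecutive terms determine the rest), the sequence is periodic with period 24.
(1383 - 0) mod 24 = 15, so u[1383] = u[15] = 1.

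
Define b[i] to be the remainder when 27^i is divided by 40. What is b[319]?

b[0] = 1, b[1] = 27, b[2] = 9, b[3] = 3, b[4] = 1.
Since b[4] = b[0] = 1, the sequence is periodic with period 4.
So b[319] = b[0 + ((319-0) mod 4)] = b[3] = 3.

3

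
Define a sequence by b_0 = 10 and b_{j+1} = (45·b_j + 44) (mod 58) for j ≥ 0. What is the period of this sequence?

Computing terms: b_0 = 10,  b_1 = 30,  b_2 = 2,  b_3 = 18,  b_4 = 42,  b_5 = 20,  b_6 = 16,  b_7 = 10.
Since b_7 = b_0 = 10, the sequence is periodic with period 7.

7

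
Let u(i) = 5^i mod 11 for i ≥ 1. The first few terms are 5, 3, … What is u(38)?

4

u(1) = 5,  u(2) = 3,  u(3) = 4,  u(4) = 9,  u(5) = 1,  u(6) = 5.
Since u(6) = u(1) = 5, the sequence is periodic with period 5.
So u(38) = u(1 + ((38-1) mod 5)) = u(3) = 4.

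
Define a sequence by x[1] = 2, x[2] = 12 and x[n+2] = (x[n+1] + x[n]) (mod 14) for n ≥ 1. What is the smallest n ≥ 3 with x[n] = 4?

We have x[1] = 2, x[2] = 12, x[3] = 0, x[4] = 12, x[5] = 12, x[6] = 10, x[7] = 8, x[8] = 4, x[9] = 12, x[10] = 2, x[11] = 0, x[12] = 2, x[13] = 2, x[14] = 4, x[15] = 6, x[16] = 10, x[17] = 2, x[18] = 12.
The sequence repeats with period 16.
The value 4 first appears (with n ≥ 3) at x[8].

8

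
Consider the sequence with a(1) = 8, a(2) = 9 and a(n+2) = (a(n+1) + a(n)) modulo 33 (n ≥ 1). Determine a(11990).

We have a(1) = 8; a(2) = 9; a(3) = 17; a(4) = 26; a(5) = 10; a(6) = 3; a(7) = 13; a(8) = 16; a(9) = 29; a(10) = 12; a(11) = 8; a(12) = 20; a(13) = 28; a(14) = 15; a(15) = 10; a(16) = 25; a(17) = 2; a(18) = 27; a(19) = 29; a(20) = 23; a(21) = 19; a(22) = 9; a(23) = 28; a(24) = 4; a(25) = 32; a(26) = 3; a(27) = 2; a(28) = 5; a(29) = 7; a(30) = 12; a(31) = 19; a(32) = 31; a(33) = 17; a(34) = 15; a(35) = 32; a(36) = 14; a(37) = 13; a(38) = 27; a(39) = 7; a(40) = 1; a(41) = 8; a(42) = 9.
Since (a(41), a(42)) = (a(1), a(2)) = (8, 9) (two consecutive terms determine the rest), the sequence is periodic with period 40.
(11990 - 1) mod 40 = 29, so a(11990) = a(30) = 12.

12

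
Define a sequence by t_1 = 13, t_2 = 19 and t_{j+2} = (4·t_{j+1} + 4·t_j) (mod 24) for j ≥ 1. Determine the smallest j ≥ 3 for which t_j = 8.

Listing terms: t_1 = 13; t_2 = 19; t_3 = 8; t_4 = 12; t_5 = 8; t_6 = 8; t_7 = 16; t_8 = 0; t_9 = 16; t_{10} = 16; t_{11} = 8; t_{12} = 0; t_{13} = 8; t_{14} = 8.
Since (t_{13}, t_{14}) = (t_5, t_6) = (8, 8) (two consecutive terms determine the rest), the sequence is eventually periodic: after a pre-period of length 4 it cycles with period 8.
The value 8 first appears (with j ≥ 3) at t_3.

3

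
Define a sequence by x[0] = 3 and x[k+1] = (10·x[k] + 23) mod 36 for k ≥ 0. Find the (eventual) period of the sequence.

9

Computing terms: x[0] = 3, x[1] = 17, x[2] = 13, x[3] = 9, x[4] = 5, x[5] = 1, x[6] = 33, x[7] = 29, x[8] = 25, x[9] = 21, x[10] = 17.
Since x[10] = x[1] = 17, the sequence is eventually periodic: after a pre-period of length 1 it cycles with period 9.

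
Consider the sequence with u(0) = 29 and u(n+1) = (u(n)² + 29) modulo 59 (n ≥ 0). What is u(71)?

u(0) = 29, u(1) = 44, u(2) = 18, u(3) = 58, u(4) = 30, u(5) = 44.
Since u(5) = u(1) = 44, the sequence is eventually periodic: after a pre-period of length 1 it cycles with period 4.
For n ≥ 1, u(n) depends only on (n - 1) mod 4. (71 - 1) mod 4 = 2, so u(71) = u(3) = 58.

58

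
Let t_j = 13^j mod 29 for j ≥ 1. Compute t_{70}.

Listing terms: t_1 = 13,  t_2 = 24,  t_3 = 22,  t_4 = 25,  t_5 = 6,  t_6 = 20,  t_7 = 28,  t_8 = 16,  t_9 = 5,  t_{10} = 7,  t_{11} = 4,  t_{12} = 23,  t_{13} = 9,  t_{14} = 1,  t_{15} = 13.
The sequence repeats with period 14.
So t_{70} = t_{1 + ((70-1) mod 14)} = t_{14} = 1.

1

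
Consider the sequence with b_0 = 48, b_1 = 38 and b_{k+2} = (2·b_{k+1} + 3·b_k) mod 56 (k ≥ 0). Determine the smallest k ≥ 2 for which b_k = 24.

Listing terms: b_0 = 48, b_1 = 38, b_2 = 52, b_3 = 50, b_4 = 32, b_5 = 46, b_6 = 20, b_7 = 10, b_8 = 24, b_9 = 22, b_{10} = 4, b_{11} = 18, b_{12} = 48, b_{13} = 38.
The sequence repeats with period 12.
The value 24 first appears (with k ≥ 2) at b_8.

8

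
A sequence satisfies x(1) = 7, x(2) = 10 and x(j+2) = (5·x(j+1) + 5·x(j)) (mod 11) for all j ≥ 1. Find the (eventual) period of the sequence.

Computing terms: x(1) = 7, x(2) = 10, x(3) = 8, x(4) = 2, x(5) = 6, x(6) = 7, x(7) = 10.
The sequence repeats with period 5.

5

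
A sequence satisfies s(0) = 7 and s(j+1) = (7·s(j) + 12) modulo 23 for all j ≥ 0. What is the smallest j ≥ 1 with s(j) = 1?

20

We have s(0) = 7,  s(1) = 15,  s(2) = 2,  s(3) = 3,  s(4) = 10,  s(5) = 13,  s(6) = 11,  s(7) = 20,  s(8) = 14,  s(9) = 18,  s(10) = 0,  s(11) = 12,  s(12) = 4,  s(13) = 17,  s(14) = 16,  s(15) = 9,  s(16) = 6,  s(17) = 8,  s(18) = 22,  s(19) = 5,  s(20) = 1,  s(21) = 19,  s(22) = 7.
Since s(22) = s(0) = 7, the sequence is periodic with period 22.
The value 1 first appears (with j ≥ 1) at s(20).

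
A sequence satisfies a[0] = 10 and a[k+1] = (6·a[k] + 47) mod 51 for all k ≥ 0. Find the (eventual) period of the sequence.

We have a[0] = 10; a[1] = 5; a[2] = 26; a[3] = 50; a[4] = 41; a[5] = 38; a[6] = 20; a[7] = 14; a[8] = 29; a[9] = 17; a[10] = 47; a[11] = 23; a[12] = 32; a[13] = 35; a[14] = 2; a[15] = 8; a[16] = 44; a[17] = 5.
Since a[17] = a[1] = 5, the sequence is eventually periodic: after a pre-period of length 1 it cycles with period 16.

16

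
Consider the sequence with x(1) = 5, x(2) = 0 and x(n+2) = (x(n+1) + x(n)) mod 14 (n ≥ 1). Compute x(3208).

We have x(1) = 5,  x(2) = 0,  x(3) = 5,  x(4) = 5,  x(5) = 10,  x(6) = 1,  x(7) = 11,  x(8) = 12,  x(9) = 9,  x(10) = 7,  x(11) = 2,  x(12) = 9,  x(13) = 11,  x(14) = 6,  x(15) = 3,  x(16) = 9,  x(17) = 12,  x(18) = 7,  x(19) = 5,  x(20) = 12,  x(21) = 3,  x(22) = 1,  x(23) = 4,  x(24) = 5,  x(25) = 9,  x(26) = 0,  x(27) = 9,  x(28) = 9,  x(29) = 4,  x(30) = 13,  x(31) = 3,  x(32) = 2,  x(33) = 5,  x(34) = 7,  x(35) = 12,  x(36) = 5,  x(37) = 3,  x(38) = 8,  x(39) = 11,  x(40) = 5,  x(41) = 2,  x(42) = 7,  x(43) = 9,  x(44) = 2,  x(45) = 11,  x(46) = 13,  x(47) = 10,  x(48) = 9,  x(49) = 5,  x(50) = 0.
The sequence repeats with period 48.
So x(3208) = x(1 + ((3208-1) mod 48)) = x(40) = 5.

5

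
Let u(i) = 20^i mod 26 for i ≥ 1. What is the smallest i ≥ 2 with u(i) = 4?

10

We have u(1) = 20; u(2) = 10; u(3) = 18; u(4) = 22; u(5) = 24; u(6) = 12; u(7) = 6; u(8) = 16; u(9) = 8; u(10) = 4; u(11) = 2; u(12) = 14; u(13) = 20.
Since u(13) = u(1) = 20, the sequence is periodic with period 12.
The value 4 first appears (with i ≥ 2) at u(10).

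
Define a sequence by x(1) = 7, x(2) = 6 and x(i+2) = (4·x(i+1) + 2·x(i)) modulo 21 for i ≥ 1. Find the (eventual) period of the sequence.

We have x(1) = 7, x(2) = 6, x(3) = 17, x(4) = 17, x(5) = 18, x(6) = 1, x(7) = 19, x(8) = 15, x(9) = 14, x(10) = 2, x(11) = 15, x(12) = 1, x(13) = 13, x(14) = 12, x(15) = 11, x(16) = 5, x(17) = 0, x(18) = 10, x(19) = 19, x(20) = 12, x(21) = 2, x(22) = 11, x(23) = 6, x(24) = 4, x(25) = 7, x(26) = 15, x(27) = 11, x(28) = 11, x(29) = 3, x(30) = 13, x(31) = 16, x(32) = 6, x(33) = 14, x(34) = 5, x(35) = 6, x(36) = 13, x(37) = 1, x(38) = 9, x(39) = 17, x(40) = 2, x(41) = 0, x(42) = 4, x(43) = 16, x(44) = 9, x(45) = 5, x(46) = 17, x(47) = 15, x(48) = 10, x(49) = 7, x(50) = 6.
The sequence repeats with period 48.

48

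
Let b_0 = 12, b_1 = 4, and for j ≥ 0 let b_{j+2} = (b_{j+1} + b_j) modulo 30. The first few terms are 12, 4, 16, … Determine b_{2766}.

2

Listing terms: b_0 = 12,  b_1 = 4,  b_2 = 16,  b_3 = 20,  b_4 = 6,  b_5 = 26,  b_6 = 2,  b_7 = 28,  b_8 = 0,  b_9 = 28,  b_{10} = 28,  b_{11} = 26,  b_{12} = 24,  b_{13} = 20,  b_{14} = 14,  b_{15} = 4,  b_{16} = 18,  b_{17} = 22,  b_{18} = 10,  b_{19} = 2,  b_{20} = 12,  b_{21} = 14,  b_{22} = 26,  b_{23} = 10,  b_{24} = 6,  b_{25} = 16,  b_{26} = 22,  b_{27} = 8,  b_{28} = 0,  b_{29} = 8,  b_{30} = 8,  b_{31} = 16,  b_{32} = 24,  b_{33} = 10,  b_{34} = 4,  b_{35} = 14,  b_{36} = 18,  b_{37} = 2,  b_{38} = 20,  b_{39} = 22,  b_{40} = 12,  b_{41} = 4.
Since (b_{40}, b_{41}) = (b_0, b_1) = (12, 4) (two consecutive terms determine the rest), the sequence is periodic with period 40.
(2766 - 0) mod 40 = 6, so b_{2766} = b_6 = 2.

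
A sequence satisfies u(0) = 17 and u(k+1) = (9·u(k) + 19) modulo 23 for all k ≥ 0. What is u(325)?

4

Listing terms: u(0) = 17, u(1) = 11, u(2) = 3, u(3) = 0, u(4) = 19, u(5) = 6, u(6) = 4, u(7) = 9, u(8) = 8, u(9) = 22, u(10) = 10, u(11) = 17.
The sequence repeats with period 11.
(325 - 0) mod 11 = 6, so u(325) = u(6) = 4.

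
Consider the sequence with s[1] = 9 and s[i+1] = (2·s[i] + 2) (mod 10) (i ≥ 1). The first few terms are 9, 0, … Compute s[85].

We have s[1] = 9, s[2] = 0, s[3] = 2, s[4] = 6, s[5] = 4, s[6] = 0.
Since s[6] = s[2] = 0, the sequence is eventually periodic: after a pre-period of length 1 it cycles with period 4.
For i ≥ 2, s[i] depends only on (i - 2) mod 4. (85 - 2) mod 4 = 3, so s[85] = s[5] = 4.

4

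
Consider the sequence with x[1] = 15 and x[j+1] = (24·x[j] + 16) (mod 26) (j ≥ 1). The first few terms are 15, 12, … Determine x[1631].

Listing terms: x[1] = 15; x[2] = 12; x[3] = 18; x[4] = 6; x[5] = 4; x[6] = 8; x[7] = 0; x[8] = 16; x[9] = 10; x[10] = 22; x[11] = 24; x[12] = 20; x[13] = 2; x[14] = 12.
Since x[14] = x[2] = 12, the sequence is eventually periodic: after a pre-period of length 1 it cycles with period 12.
For j ≥ 2, x[j] depends only on (j - 2) mod 12. (1631 - 2) mod 12 = 9, so x[1631] = x[11] = 24.

24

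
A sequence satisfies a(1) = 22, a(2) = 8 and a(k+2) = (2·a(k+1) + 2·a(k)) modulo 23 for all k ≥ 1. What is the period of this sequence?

Computing terms: a(1) = 22; a(2) = 8; a(3) = 14; a(4) = 21; a(5) = 1; a(6) = 21; a(7) = 21; a(8) = 15; a(9) = 3; a(10) = 13; a(11) = 9; a(12) = 21; a(13) = 14; a(14) = 1; a(15) = 7; a(16) = 16; a(17) = 0; a(18) = 9; a(19) = 18; a(20) = 8; a(21) = 6; a(22) = 5; a(23) = 22; a(24) = 8.
Since (a(23), a(24)) = (a(1), a(2)) = (22, 8) (two consecutive terms determine the rest), the sequence is periodic with period 22.

22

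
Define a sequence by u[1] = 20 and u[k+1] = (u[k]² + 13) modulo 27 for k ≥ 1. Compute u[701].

26

Computing terms: u[1] = 20; u[2] = 8; u[3] = 23; u[4] = 2; u[5] = 17; u[6] = 5; u[7] = 11; u[8] = 26; u[9] = 14; u[10] = 20.
The sequence repeats with period 9.
(701 - 1) mod 9 = 7, so u[701] = u[8] = 26.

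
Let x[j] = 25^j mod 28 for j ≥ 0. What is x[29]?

9

x[0] = 1; x[1] = 25; x[2] = 9; x[3] = 1.
The sequence repeats with period 3.
So x[29] = x[0 + ((29-0) mod 3)] = x[2] = 9.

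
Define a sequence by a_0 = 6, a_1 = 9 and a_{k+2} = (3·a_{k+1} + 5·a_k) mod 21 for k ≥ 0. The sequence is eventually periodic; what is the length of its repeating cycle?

3

We have a_0 = 6,  a_1 = 9,  a_2 = 15,  a_3 = 6,  a_4 = 9.
The sequence repeats with period 3.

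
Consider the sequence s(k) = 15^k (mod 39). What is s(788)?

We have s(0) = 1,  s(1) = 15,  s(2) = 30,  s(3) = 21,  s(4) = 3,  s(5) = 6,  s(6) = 12,  s(7) = 24,  s(8) = 9,  s(9) = 18,  s(10) = 36,  s(11) = 33,  s(12) = 27,  s(13) = 15.
Since s(13) = s(1) = 15, the sequence is eventually periodic: after a pre-period of length 1 it cycles with period 12.
For k ≥ 1, s(k) depends only on (k - 1) mod 12. (788 - 1) mod 12 = 7, so s(788) = s(8) = 9.

9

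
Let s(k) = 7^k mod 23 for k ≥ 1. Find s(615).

Computing terms: s(1) = 7, s(2) = 3, s(3) = 21, s(4) = 9, s(5) = 17, s(6) = 4, s(7) = 5, s(8) = 12, s(9) = 15, s(10) = 13, s(11) = 22, s(12) = 16, s(13) = 20, s(14) = 2, s(15) = 14, s(16) = 6, s(17) = 19, s(18) = 18, s(19) = 11, s(20) = 8, s(21) = 10, s(22) = 1, s(23) = 7.
The sequence repeats with period 22.
(615 - 1) mod 22 = 20, so s(615) = s(21) = 10.

10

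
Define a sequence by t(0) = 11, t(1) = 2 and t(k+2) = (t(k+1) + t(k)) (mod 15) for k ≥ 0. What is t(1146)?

1

Computing terms: t(0) = 11; t(1) = 2; t(2) = 13; t(3) = 0; t(4) = 13; t(5) = 13; t(6) = 11; t(7) = 9; t(8) = 5; t(9) = 14; t(10) = 4; t(11) = 3; t(12) = 7; t(13) = 10; t(14) = 2; t(15) = 12; t(16) = 14; t(17) = 11; t(18) = 10; t(19) = 6; t(20) = 1; t(21) = 7; t(22) = 8; t(23) = 0; t(24) = 8; t(25) = 8; t(26) = 1; t(27) = 9; t(28) = 10; t(29) = 4; t(30) = 14; t(31) = 3; t(32) = 2; t(33) = 5; t(34) = 7; t(35) = 12; t(36) = 4; t(37) = 1; t(38) = 5; t(39) = 6; t(40) = 11; t(41) = 2.
Since (t(40), t(41)) = (t(0), t(1)) = (11, 2) (two consecutive terms determine the rest), the sequence is periodic with period 40.
So t(1146) = t(0 + ((1146-0) mod 40)) = t(26) = 1.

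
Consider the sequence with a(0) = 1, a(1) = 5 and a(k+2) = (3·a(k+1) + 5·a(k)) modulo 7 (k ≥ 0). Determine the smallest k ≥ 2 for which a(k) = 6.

2

a(0) = 1,  a(1) = 5,  a(2) = 6,  a(3) = 1,  a(4) = 5.
Since (a(3), a(4)) = (a(0), a(1)) = (1, 5) (two consecutive terms determine the rest), the sequence is periodic with period 3.
The value 6 first appears (with k ≥ 2) at a(2).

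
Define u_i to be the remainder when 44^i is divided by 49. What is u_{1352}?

46

Listing terms: u_1 = 44; u_2 = 25; u_3 = 22; u_4 = 37; u_5 = 11; u_6 = 43; u_7 = 30; u_8 = 46; u_9 = 15; u_{10} = 23; u_{11} = 32; u_{12} = 36; u_{13} = 16; u_{14} = 18; u_{15} = 8; u_{16} = 9; u_{17} = 4; u_{18} = 29; u_{19} = 2; u_{20} = 39; u_{21} = 1; u_{22} = 44.
The sequence repeats with period 21.
(1352 - 1) mod 21 = 7, so u_{1352} = u_8 = 46.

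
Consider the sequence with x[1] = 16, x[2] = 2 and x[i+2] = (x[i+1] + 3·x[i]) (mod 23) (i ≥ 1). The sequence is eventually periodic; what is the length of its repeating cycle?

x[1] = 16,  x[2] = 2,  x[3] = 4,  x[4] = 10,  x[5] = 22,  x[6] = 6,  x[7] = 3,  x[8] = 21,  x[9] = 7,  x[10] = 1,  x[11] = 22,  x[12] = 2,  x[13] = 22,  x[14] = 5,  x[15] = 2,  x[16] = 17,  x[17] = 0,  x[18] = 5,  x[19] = 5,  x[20] = 20,  x[21] = 12,  x[22] = 3,  x[23] = 16,  x[24] = 2.
The sequence repeats with period 22.

22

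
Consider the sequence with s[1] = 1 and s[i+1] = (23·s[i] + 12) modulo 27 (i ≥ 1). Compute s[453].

7

We have s[1] = 1; s[2] = 8; s[3] = 7; s[4] = 11; s[5] = 22; s[6] = 5; s[7] = 19; s[8] = 17; s[9] = 25; s[10] = 20; s[11] = 13; s[12] = 14; s[13] = 10; s[14] = 26; s[15] = 16; s[16] = 2; s[17] = 4; s[18] = 23; s[19] = 1.
The sequence repeats with period 18.
(453 - 1) mod 18 = 2, so s[453] = s[3] = 7.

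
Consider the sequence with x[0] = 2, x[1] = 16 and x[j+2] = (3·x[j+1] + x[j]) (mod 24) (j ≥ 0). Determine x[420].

2

Listing terms: x[0] = 2, x[1] = 16, x[2] = 2, x[3] = 22, x[4] = 20, x[5] = 10, x[6] = 2, x[7] = 16.
Since (x[6], x[7]) = (x[0], x[1]) = (2, 16) (two consecutive terms determine the rest), the sequence is periodic with period 6.
So x[420] = x[0 + ((420-0) mod 6)] = x[0] = 2.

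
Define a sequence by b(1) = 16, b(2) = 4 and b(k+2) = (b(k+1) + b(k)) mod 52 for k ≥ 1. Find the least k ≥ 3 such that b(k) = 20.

3

Computing terms: b(1) = 16,  b(2) = 4,  b(3) = 20,  b(4) = 24,  b(5) = 44,  b(6) = 16,  b(7) = 8,  b(8) = 24,  b(9) = 32,  b(10) = 4,  b(11) = 36,  b(12) = 40,  b(13) = 24,  b(14) = 12,  b(15) = 36,  b(16) = 48,  b(17) = 32,  b(18) = 28,  b(19) = 8,  b(20) = 36,  b(21) = 44,  b(22) = 28,  b(23) = 20,  b(24) = 48,  b(25) = 16,  b(26) = 12,  b(27) = 28,  b(28) = 40,  b(29) = 16,  b(30) = 4.
The sequence repeats with period 28.
The value 20 first appears (with k ≥ 3) at b(3).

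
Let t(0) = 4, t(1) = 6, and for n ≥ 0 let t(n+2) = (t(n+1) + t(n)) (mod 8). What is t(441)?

0

We have t(0) = 4,  t(1) = 6,  t(2) = 2,  t(3) = 0,  t(4) = 2,  t(5) = 2,  t(6) = 4,  t(7) = 6.
Since (t(6), t(7)) = (t(0), t(1)) = (4, 6) (two consecutive terms determine the rest), the sequence is periodic with period 6.
(441 - 0) mod 6 = 3, so t(441) = t(3) = 0.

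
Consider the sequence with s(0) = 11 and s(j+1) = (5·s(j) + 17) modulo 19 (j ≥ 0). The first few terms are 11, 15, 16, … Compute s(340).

7

Computing terms: s(0) = 11, s(1) = 15, s(2) = 16, s(3) = 2, s(4) = 8, s(5) = 0, s(6) = 17, s(7) = 7, s(8) = 14, s(9) = 11.
Since s(9) = s(0) = 11, the sequence is periodic with period 9.
So s(340) = s(0 + ((340-0) mod 9)) = s(7) = 7.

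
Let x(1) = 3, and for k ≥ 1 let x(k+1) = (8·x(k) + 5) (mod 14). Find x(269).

We have x(1) = 3; x(2) = 1; x(3) = 13; x(4) = 11; x(5) = 9; x(6) = 7; x(7) = 5; x(8) = 3.
Since x(8) = x(1) = 3, the sequence is periodic with period 7.
So x(269) = x(1 + ((269-1) mod 7)) = x(3) = 13.

13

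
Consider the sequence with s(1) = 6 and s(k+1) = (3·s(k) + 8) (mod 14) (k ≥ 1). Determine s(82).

Listing terms: s(1) = 6,  s(2) = 12,  s(3) = 2,  s(4) = 0,  s(5) = 8,  s(6) = 4,  s(7) = 6.
The sequence repeats with period 6.
So s(82) = s(1 + ((82-1) mod 6)) = s(4) = 0.

0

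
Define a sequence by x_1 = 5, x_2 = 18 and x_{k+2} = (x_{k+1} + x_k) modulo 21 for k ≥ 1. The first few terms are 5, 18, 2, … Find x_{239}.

x_1 = 5, x_2 = 18, x_3 = 2, x_4 = 20, x_5 = 1, x_6 = 0, x_7 = 1, x_8 = 1, x_9 = 2, x_{10} = 3, x_{11} = 5, x_{12} = 8, x_{13} = 13, x_{14} = 0, x_{15} = 13, x_{16} = 13, x_{17} = 5, x_{18} = 18.
Since (x_{17}, x_{18}) = (x_1, x_2) = (5, 18) (two consecutive terms determine the rest), the sequence is periodic with period 16.
So x_{239} = x_{1 + ((239-1) mod 16)} = x_{15} = 13.

13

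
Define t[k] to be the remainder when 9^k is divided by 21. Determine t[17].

18

Listing terms: t[1] = 9; t[2] = 18; t[3] = 15; t[4] = 9.
Since t[4] = t[1] = 9, the sequence is periodic with period 3.
So t[17] = t[1 + ((17-1) mod 3)] = t[2] = 18.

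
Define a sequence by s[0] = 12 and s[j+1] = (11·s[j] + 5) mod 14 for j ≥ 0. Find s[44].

Listing terms: s[0] = 12, s[1] = 11, s[2] = 0, s[3] = 5, s[4] = 4, s[5] = 7, s[6] = 12.
Since s[6] = s[0] = 12, the sequence is periodic with period 6.
So s[44] = s[0 + ((44-0) mod 6)] = s[2] = 0.

0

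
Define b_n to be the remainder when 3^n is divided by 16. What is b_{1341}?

b_1 = 3,  b_2 = 9,  b_3 = 11,  b_4 = 1,  b_5 = 3.
The sequence repeats with period 4.
(1341 - 1) mod 4 = 0, so b_{1341} = b_1 = 3.

3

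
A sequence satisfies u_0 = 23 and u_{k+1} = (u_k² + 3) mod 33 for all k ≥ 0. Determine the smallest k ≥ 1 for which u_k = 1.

3

Listing terms: u_0 = 23; u_1 = 4; u_2 = 19; u_3 = 1; u_4 = 4.
Since u_4 = u_1 = 4, the sequence is eventually periodic: after a pre-period of length 1 it cycles with period 3.
The value 1 first appears (with k ≥ 1) at u_3.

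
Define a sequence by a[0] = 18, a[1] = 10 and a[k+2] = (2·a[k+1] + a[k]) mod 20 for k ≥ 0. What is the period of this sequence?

12

Computing terms: a[0] = 18,  a[1] = 10,  a[2] = 18,  a[3] = 6,  a[4] = 10,  a[5] = 6,  a[6] = 2,  a[7] = 10,  a[8] = 2,  a[9] = 14,  a[10] = 10,  a[11] = 14,  a[12] = 18,  a[13] = 10.
Since (a[12], a[13]) = (a[0], a[1]) = (18, 10) (two consecutive terms determine the rest), the sequence is periodic with period 12.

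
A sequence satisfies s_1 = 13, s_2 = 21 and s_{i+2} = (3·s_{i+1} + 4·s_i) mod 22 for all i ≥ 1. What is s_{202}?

21

Computing terms: s_1 = 13, s_2 = 21, s_3 = 5, s_4 = 11, s_5 = 9, s_6 = 5, s_7 = 7, s_8 = 19, s_9 = 19, s_{10} = 1, s_{11} = 13, s_{12} = 21.
The sequence repeats with period 10.
So s_{202} = s_{1 + ((202-1) mod 10)} = s_2 = 21.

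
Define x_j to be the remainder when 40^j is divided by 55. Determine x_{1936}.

Listing terms: x_0 = 1, x_1 = 40, x_2 = 5, x_3 = 35, x_4 = 25, x_5 = 10, x_6 = 15, x_7 = 50, x_8 = 20, x_9 = 30, x_{10} = 45, x_{11} = 40.
Since x_{11} = x_1 = 40, the sequence is eventually periodic: after a pre-period of length 1 it cycles with period 10.
For j ≥ 1, x_j depends only on (j - 1) mod 10. (1936 - 1) mod 10 = 5, so x_{1936} = x_6 = 15.

15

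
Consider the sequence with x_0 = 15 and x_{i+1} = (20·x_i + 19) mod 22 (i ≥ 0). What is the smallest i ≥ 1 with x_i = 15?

5

We have x_0 = 15, x_1 = 11, x_2 = 19, x_3 = 3, x_4 = 13, x_5 = 15.
The sequence repeats with period 5.
The value 15 next appears (with i ≥ 1) at x_5.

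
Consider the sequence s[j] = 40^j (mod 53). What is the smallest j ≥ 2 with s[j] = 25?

5

s[1] = 40; s[2] = 10; s[3] = 29; s[4] = 47; s[5] = 25; s[6] = 46; s[7] = 38; s[8] = 36; s[9] = 9; s[10] = 42; s[11] = 37; s[12] = 49; s[13] = 52; s[14] = 13; s[15] = 43; s[16] = 24; s[17] = 6; s[18] = 28; s[19] = 7; s[20] = 15; s[21] = 17; s[22] = 44; s[23] = 11; s[24] = 16; s[25] = 4; s[26] = 1; s[27] = 40.
The sequence repeats with period 26.
The value 25 first appears (with j ≥ 2) at s[5].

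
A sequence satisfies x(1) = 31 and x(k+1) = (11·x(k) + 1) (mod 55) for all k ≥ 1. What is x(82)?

12

Computing terms: x(1) = 31; x(2) = 12; x(3) = 23; x(4) = 34; x(5) = 45; x(6) = 1; x(7) = 12.
Since x(7) = x(2) = 12, the sequence is eventually periodic: after a pre-period of length 1 it cycles with period 5.
For k ≥ 2, x(k) depends only on (k - 2) mod 5. (82 - 2) mod 5 = 0, so x(82) = x(2) = 12.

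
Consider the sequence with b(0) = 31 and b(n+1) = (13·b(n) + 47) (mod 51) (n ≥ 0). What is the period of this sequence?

We have b(0) = 31; b(1) = 42; b(2) = 32; b(3) = 4; b(4) = 48; b(5) = 8; b(6) = 49; b(7) = 21; b(8) = 14; b(9) = 25; b(10) = 15; b(11) = 38; b(12) = 31.
Since b(12) = b(0) = 31, the sequence is periodic with period 12.

12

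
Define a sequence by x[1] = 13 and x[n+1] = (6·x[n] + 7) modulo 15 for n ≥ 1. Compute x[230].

Computing terms: x[1] = 13, x[2] = 10, x[3] = 7, x[4] = 4, x[5] = 1, x[6] = 13.
The sequence repeats with period 5.
(230 - 1) mod 5 = 4, so x[230] = x[5] = 1.

1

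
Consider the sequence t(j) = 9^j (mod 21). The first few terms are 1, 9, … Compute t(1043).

18

Listing terms: t(0) = 1; t(1) = 9; t(2) = 18; t(3) = 15; t(4) = 9.
Since t(4) = t(1) = 9, the sequence is eventually periodic: after a pre-period of length 1 it cycles with period 3.
For j ≥ 1, t(j) depends only on (j - 1) mod 3. (1043 - 1) mod 3 = 1, so t(1043) = t(2) = 18.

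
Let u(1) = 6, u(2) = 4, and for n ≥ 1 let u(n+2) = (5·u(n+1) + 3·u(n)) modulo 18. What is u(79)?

14

u(1) = 6,  u(2) = 4,  u(3) = 2,  u(4) = 4,  u(5) = 8,  u(6) = 16,  u(7) = 14,  u(8) = 10,  u(9) = 2,  u(10) = 4.
Since (u(9), u(10)) = (u(3), u(4)) = (2, 4) (two consecutive terms determine the rest), the sequence is eventually periodic: after a pre-period of length 2 it cycles with period 6.
For n ≥ 3, u(n) depends only on (n - 3) mod 6. (79 - 3) mod 6 = 4, so u(79) = u(7) = 14.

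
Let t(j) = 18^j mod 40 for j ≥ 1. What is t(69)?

8

t(1) = 18,  t(2) = 4,  t(3) = 32,  t(4) = 16,  t(5) = 8,  t(6) = 24,  t(7) = 32.
Since t(7) = t(3) = 32, the sequence is eventually periodic: after a pre-period of length 2 it cycles with period 4.
For j ≥ 3, t(j) depends only on (j - 3) mod 4. (69 - 3) mod 4 = 2, so t(69) = t(5) = 8.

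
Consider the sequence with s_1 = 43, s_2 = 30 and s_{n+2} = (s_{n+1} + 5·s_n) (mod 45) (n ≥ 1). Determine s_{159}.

5

Listing terms: s_1 = 43, s_2 = 30, s_3 = 20, s_4 = 35, s_5 = 0, s_6 = 40, s_7 = 40, s_8 = 15, s_9 = 35, s_{10} = 20, s_{11} = 15, s_{12} = 25, s_{13} = 10, s_{14} = 0, s_{15} = 5, s_{16} = 5, s_{17} = 30, s_{18} = 10, s_{19} = 25, s_{20} = 30, s_{21} = 20.
Since (s_{20}, s_{21}) = (s_2, s_3) = (30, 20) (two consecutive terms determine the rest), the sequence is eventually periodic: after a pre-period of length 1 it cycles with period 18.
For n ≥ 2, s_n depends only on (n - 2) mod 18. (159 - 2) mod 18 = 13, so s_{159} = s_{15} = 5.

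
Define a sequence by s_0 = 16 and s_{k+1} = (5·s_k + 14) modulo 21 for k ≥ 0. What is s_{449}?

Listing terms: s_0 = 16; s_1 = 10; s_2 = 1; s_3 = 19; s_4 = 4; s_5 = 13; s_6 = 16.
Since s_6 = s_0 = 16, the sequence is periodic with period 6.
(449 - 0) mod 6 = 5, so s_{449} = s_5 = 13.

13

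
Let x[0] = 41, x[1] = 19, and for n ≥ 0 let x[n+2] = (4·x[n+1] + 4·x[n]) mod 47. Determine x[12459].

19

x[0] = 41; x[1] = 19; x[2] = 5; x[3] = 2; x[4] = 28; x[5] = 26; x[6] = 28; x[7] = 28; x[8] = 36; x[9] = 21; x[10] = 40; x[11] = 9; x[12] = 8; x[13] = 21; x[14] = 22; x[15] = 31; x[16] = 24; x[17] = 32; x[18] = 36; x[19] = 37; x[20] = 10; x[21] = 0; x[22] = 40; x[23] = 19; x[24] = 1; x[25] = 33; x[26] = 42; x[27] = 18; x[28] = 5; x[29] = 45; x[30] = 12; x[31] = 40; x[32] = 20; x[33] = 5; x[34] = 6; x[35] = 44; x[36] = 12; x[37] = 36; x[38] = 4; x[39] = 19; x[40] = 45; x[41] = 21; x[42] = 29; x[43] = 12; x[44] = 23; x[45] = 46; x[46] = 41; x[47] = 19.
Since (x[46], x[47]) = (x[0], x[1]) = (41, 19) (two consecutive terms determine the rest), the sequence is periodic with period 46.
(12459 - 0) mod 46 = 39, so x[12459] = x[39] = 19.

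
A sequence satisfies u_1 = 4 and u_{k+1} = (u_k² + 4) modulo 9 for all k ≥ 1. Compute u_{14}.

Computing terms: u_1 = 4; u_2 = 2; u_3 = 8; u_4 = 5; u_5 = 2.
Since u_5 = u_2 = 2, the sequence is eventually periodic: after a pre-period of length 1 it cycles with period 3.
For k ≥ 2, u_k depends only on (k - 2) mod 3. (14 - 2) mod 3 = 0, so u_{14} = u_2 = 2.

2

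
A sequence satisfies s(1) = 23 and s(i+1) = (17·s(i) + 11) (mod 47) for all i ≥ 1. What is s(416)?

s(1) = 23,  s(2) = 26,  s(3) = 30,  s(4) = 4,  s(5) = 32,  s(6) = 38,  s(7) = 46,  s(8) = 41,  s(9) = 3,  s(10) = 15,  s(11) = 31,  s(12) = 21,  s(13) = 39,  s(14) = 16,  s(15) = 1,  s(16) = 28,  s(17) = 17,  s(18) = 18,  s(19) = 35,  s(20) = 42,  s(21) = 20,  s(22) = 22,  s(23) = 9,  s(24) = 23.
Since s(24) = s(1) = 23, the sequence is periodic with period 23.
So s(416) = s(1 + ((416-1) mod 23)) = s(2) = 26.

26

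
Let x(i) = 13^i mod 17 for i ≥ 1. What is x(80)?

We have x(1) = 13,  x(2) = 16,  x(3) = 4,  x(4) = 1,  x(5) = 13.
Since x(5) = x(1) = 13, the sequence is periodic with period 4.
So x(80) = x(1 + ((80-1) mod 4)) = x(4) = 1.

1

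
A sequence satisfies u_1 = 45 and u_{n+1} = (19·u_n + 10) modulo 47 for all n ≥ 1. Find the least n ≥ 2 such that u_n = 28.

We have u_1 = 45,  u_2 = 19,  u_3 = 42,  u_4 = 9,  u_5 = 40,  u_6 = 18,  u_7 = 23,  u_8 = 24,  u_9 = 43,  u_{10} = 28,  u_{11} = 25,  u_{12} = 15,  u_{13} = 13,  u_{14} = 22,  u_{15} = 5,  u_{16} = 11,  u_{17} = 31,  u_{18} = 35,  u_{19} = 17,  u_{20} = 4,  u_{21} = 39,  u_{22} = 46,  u_{23} = 38,  u_{24} = 27,  u_{25} = 6,  u_{26} = 30,  u_{27} = 16,  u_{28} = 32,  u_{29} = 7,  u_{30} = 2,  u_{31} = 1,  u_{32} = 29,  u_{33} = 44,  u_{34} = 0,  u_{35} = 10,  u_{36} = 12,  u_{37} = 3,  u_{38} = 20,  u_{39} = 14,  u_{40} = 41,  u_{41} = 37,  u_{42} = 8,  u_{43} = 21,  u_{44} = 33,  u_{45} = 26,  u_{46} = 34,  u_{47} = 45.
The sequence repeats with period 46.
The value 28 first appears (with n ≥ 2) at u_{10}.

10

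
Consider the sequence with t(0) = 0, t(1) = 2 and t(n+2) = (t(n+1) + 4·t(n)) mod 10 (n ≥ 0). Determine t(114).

0

Computing terms: t(0) = 0,  t(1) = 2,  t(2) = 2,  t(3) = 0,  t(4) = 8,  t(5) = 8,  t(6) = 0,  t(7) = 2.
The sequence repeats with period 6.
(114 - 0) mod 6 = 0, so t(114) = t(0) = 0.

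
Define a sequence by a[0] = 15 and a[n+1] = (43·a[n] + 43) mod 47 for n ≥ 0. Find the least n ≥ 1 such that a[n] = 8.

a[0] = 15,  a[1] = 30,  a[2] = 17,  a[3] = 22,  a[4] = 2,  a[5] = 35,  a[6] = 44,  a[7] = 8,  a[8] = 11,  a[9] = 46,  a[10] = 0,  a[11] = 43,  a[12] = 12,  a[13] = 42,  a[14] = 16,  a[15] = 26,  a[16] = 33,  a[17] = 5,  a[18] = 23,  a[19] = 45,  a[20] = 4,  a[21] = 27,  a[22] = 29,  a[23] = 21,  a[24] = 6,  a[25] = 19,  a[26] = 14,  a[27] = 34,  a[28] = 1,  a[29] = 39,  a[30] = 28,  a[31] = 25,  a[32] = 37,  a[33] = 36,  a[34] = 40,  a[35] = 24,  a[36] = 41,  a[37] = 20,  a[38] = 10,  a[39] = 3,  a[40] = 31,  a[41] = 13,  a[42] = 38,  a[43] = 32,  a[44] = 9,  a[45] = 7,  a[46] = 15.
The sequence repeats with period 46.
The value 8 first appears (with n ≥ 1) at a[7].

7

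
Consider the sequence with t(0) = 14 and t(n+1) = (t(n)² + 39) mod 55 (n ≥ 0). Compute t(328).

Listing terms: t(0) = 14,  t(1) = 15,  t(2) = 44,  t(3) = 50,  t(4) = 9,  t(5) = 10,  t(6) = 29,  t(7) = 0,  t(8) = 39,  t(9) = 20,  t(10) = 54,  t(11) = 40,  t(12) = 44.
Since t(12) = t(2) = 44, the sequence is eventually periodic: after a pre-period of length 2 it cycles with period 10.
For n ≥ 2, t(n) depends only on (n - 2) mod 10. (328 - 2) mod 10 = 6, so t(328) = t(8) = 39.

39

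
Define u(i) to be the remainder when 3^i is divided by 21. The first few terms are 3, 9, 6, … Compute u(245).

12

u(1) = 3,  u(2) = 9,  u(3) = 6,  u(4) = 18,  u(5) = 12,  u(6) = 15,  u(7) = 3.
The sequence repeats with period 6.
(245 - 1) mod 6 = 4, so u(245) = u(5) = 12.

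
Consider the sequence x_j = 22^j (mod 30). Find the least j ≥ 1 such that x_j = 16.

4

Computing terms: x_0 = 1,  x_1 = 22,  x_2 = 4,  x_3 = 28,  x_4 = 16,  x_5 = 22.
Since x_5 = x_1 = 22, the sequence is eventually periodic: after a pre-period of length 1 it cycles with period 4.
The value 16 first appears (with j ≥ 1) at x_4.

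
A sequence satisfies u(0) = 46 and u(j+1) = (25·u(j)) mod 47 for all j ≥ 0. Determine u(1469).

Computing terms: u(0) = 46, u(1) = 22, u(2) = 33, u(3) = 26, u(4) = 39, u(5) = 35, u(6) = 29, u(7) = 20, u(8) = 30, u(9) = 45, u(10) = 44, u(11) = 19, u(12) = 5, u(13) = 31, u(14) = 23, u(15) = 11, u(16) = 40, u(17) = 13, u(18) = 43, u(19) = 41, u(20) = 38, u(21) = 10, u(22) = 15, u(23) = 46.
Since u(23) = u(0) = 46, the sequence is periodic with period 23.
(1469 - 0) mod 23 = 20, so u(1469) = u(20) = 38.

38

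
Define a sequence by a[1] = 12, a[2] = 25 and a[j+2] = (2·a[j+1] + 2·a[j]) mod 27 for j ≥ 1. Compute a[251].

Computing terms: a[1] = 12,  a[2] = 25,  a[3] = 20,  a[4] = 9,  a[5] = 4,  a[6] = 26,  a[7] = 6,  a[8] = 10,  a[9] = 5,  a[10] = 3,  a[11] = 16,  a[12] = 11,  a[13] = 0,  a[14] = 22,  a[15] = 17,  a[16] = 24,  a[17] = 1,  a[18] = 23,  a[19] = 21,  a[20] = 7,  a[21] = 2,  a[22] = 18,  a[23] = 13,  a[24] = 8,  a[25] = 15,  a[26] = 19,  a[27] = 14,  a[28] = 12,  a[29] = 25.
The sequence repeats with period 27.
(251 - 1) mod 27 = 7, so a[251] = a[8] = 10.

10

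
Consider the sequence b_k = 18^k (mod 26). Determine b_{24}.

b_0 = 1,  b_1 = 18,  b_2 = 12,  b_3 = 8,  b_4 = 14,  b_5 = 18.
Since b_5 = b_1 = 18, the sequence is eventually periodic: after a pre-period of length 1 it cycles with period 4.
For k ≥ 1, b_k depends only on (k - 1) mod 4. (24 - 1) mod 4 = 3, so b_{24} = b_4 = 14.

14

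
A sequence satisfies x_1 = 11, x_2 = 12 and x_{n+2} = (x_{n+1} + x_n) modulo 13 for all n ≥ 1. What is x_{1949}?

We have x_1 = 11; x_2 = 12; x_3 = 10; x_4 = 9; x_5 = 6; x_6 = 2; x_7 = 8; x_8 = 10; x_9 = 5; x_{10} = 2; x_{11} = 7; x_{12} = 9; x_{13} = 3; x_{14} = 12; x_{15} = 2; x_{16} = 1; x_{17} = 3; x_{18} = 4; x_{19} = 7; x_{20} = 11; x_{21} = 5; x_{22} = 3; x_{23} = 8; x_{24} = 11; x_{25} = 6; x_{26} = 4; x_{27} = 10; x_{28} = 1; x_{29} = 11; x_{30} = 12.
Since (x_{29}, x_{30}) = (x_1, x_2) = (11, 12) (two consecutive terms determine the rest), the sequence is periodic with period 28.
(1949 - 1) mod 28 = 16, so x_{1949} = x_{17} = 3.

3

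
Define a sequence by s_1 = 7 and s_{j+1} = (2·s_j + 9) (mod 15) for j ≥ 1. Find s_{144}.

14

Computing terms: s_1 = 7, s_2 = 8, s_3 = 10, s_4 = 14, s_5 = 7.
The sequence repeats with period 4.
So s_{144} = s_{1 + ((144-1) mod 4)} = s_4 = 14.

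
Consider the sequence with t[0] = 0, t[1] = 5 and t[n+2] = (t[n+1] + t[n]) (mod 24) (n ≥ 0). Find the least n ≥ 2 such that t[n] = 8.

We have t[0] = 0,  t[1] = 5,  t[2] = 5,  t[3] = 10,  t[4] = 15,  t[5] = 1,  t[6] = 16,  t[7] = 17,  t[8] = 9,  t[9] = 2,  t[10] = 11,  t[11] = 13,  t[12] = 0,  t[13] = 13,  t[14] = 13,  t[15] = 2,  t[16] = 15,  t[17] = 17,  t[18] = 8,  t[19] = 1,  t[20] = 9,  t[21] = 10,  t[22] = 19,  t[23] = 5,  t[24] = 0,  t[25] = 5.
Since (t[24], t[25]) = (t[0], t[1]) = (0, 5) (two consecutive terms determine the rest), the sequence is periodic with period 24.
The value 8 first appears (with n ≥ 2) at t[18].

18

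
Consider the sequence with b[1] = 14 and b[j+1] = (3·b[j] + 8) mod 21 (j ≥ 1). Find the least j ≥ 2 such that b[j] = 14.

7

b[1] = 14, b[2] = 8, b[3] = 11, b[4] = 20, b[5] = 5, b[6] = 2, b[7] = 14.
Since b[7] = b[1] = 14, the sequence is periodic with period 6.
The value 14 next appears (with j ≥ 2) at b[7].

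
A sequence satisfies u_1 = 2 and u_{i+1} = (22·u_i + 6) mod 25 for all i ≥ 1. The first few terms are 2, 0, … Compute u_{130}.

Listing terms: u_1 = 2, u_2 = 0, u_3 = 6, u_4 = 13, u_5 = 17, u_6 = 5, u_7 = 16, u_8 = 8, u_9 = 7, u_{10} = 10, u_{11} = 1, u_{12} = 3, u_{13} = 22, u_{14} = 15, u_{15} = 11, u_{16} = 23, u_{17} = 12, u_{18} = 20, u_{19} = 21, u_{20} = 18, u_{21} = 2.
Since u_{21} = u_1 = 2, the sequence is periodic with period 20.
(130 - 1) mod 20 = 9, so u_{130} = u_{10} = 10.

10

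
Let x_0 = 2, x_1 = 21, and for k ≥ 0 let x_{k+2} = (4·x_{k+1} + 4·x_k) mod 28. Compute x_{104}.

Listing terms: x_0 = 2; x_1 = 21; x_2 = 8; x_3 = 4; x_4 = 20; x_5 = 12; x_6 = 16; x_7 = 0; x_8 = 8; x_9 = 4.
Since (x_8, x_9) = (x_2, x_3) = (8, 4) (two consecutive terms determine the rest), the sequence is eventually periodic: after a pre-period of length 2 it cycles with period 6.
For k ≥ 2, x_k depends only on (k - 2) mod 6. (104 - 2) mod 6 = 0, so x_{104} = x_2 = 8.

8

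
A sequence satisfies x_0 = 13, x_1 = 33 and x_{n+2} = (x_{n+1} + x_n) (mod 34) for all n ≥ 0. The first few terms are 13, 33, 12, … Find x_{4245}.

27

We have x_0 = 13, x_1 = 33, x_2 = 12, x_3 = 11, x_4 = 23, x_5 = 0, x_6 = 23, x_7 = 23, x_8 = 12, x_9 = 1, x_{10} = 13, x_{11} = 14, x_{12} = 27, x_{13} = 7, x_{14} = 0, x_{15} = 7, x_{16} = 7, x_{17} = 14, x_{18} = 21, x_{19} = 1, x_{20} = 22, x_{21} = 23, x_{22} = 11, x_{23} = 0, x_{24} = 11, x_{25} = 11, x_{26} = 22, x_{27} = 33, x_{28} = 21, x_{29} = 20, x_{30} = 7, x_{31} = 27, x_{32} = 0, x_{33} = 27, x_{34} = 27, x_{35} = 20, x_{36} = 13, x_{37} = 33.
Since (x_{36}, x_{37}) = (x_0, x_1) = (13, 33) (two consecutive terms determine the rest), the sequence is periodic with period 36.
So x_{4245} = x_{0 + ((4245-0) mod 36)} = x_{33} = 27.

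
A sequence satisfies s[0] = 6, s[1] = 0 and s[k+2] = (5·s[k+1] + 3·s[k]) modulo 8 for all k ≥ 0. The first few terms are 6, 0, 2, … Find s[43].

0

Computing terms: s[0] = 6; s[1] = 0; s[2] = 2; s[3] = 2; s[4] = 0; s[5] = 6; s[6] = 6; s[7] = 0.
The sequence repeats with period 6.
So s[43] = s[0 + ((43-0) mod 6)] = s[1] = 0.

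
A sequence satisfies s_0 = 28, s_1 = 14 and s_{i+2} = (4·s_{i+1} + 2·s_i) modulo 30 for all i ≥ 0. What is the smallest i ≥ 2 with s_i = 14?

Listing terms: s_0 = 28; s_1 = 14; s_2 = 22; s_3 = 26; s_4 = 28; s_5 = 14.
The sequence repeats with period 4.
The value 14 next appears (with i ≥ 2) at s_5.

5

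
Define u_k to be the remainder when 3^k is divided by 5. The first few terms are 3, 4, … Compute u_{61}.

3

Computing terms: u_1 = 3,  u_2 = 4,  u_3 = 2,  u_4 = 1,  u_5 = 3.
Since u_5 = u_1 = 3, the sequence is periodic with period 4.
So u_{61} = u_{1 + ((61-1) mod 4)} = u_1 = 3.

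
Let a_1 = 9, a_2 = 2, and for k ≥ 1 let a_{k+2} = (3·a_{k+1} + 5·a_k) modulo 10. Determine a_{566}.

2

Listing terms: a_1 = 9, a_2 = 2, a_3 = 1, a_4 = 3, a_5 = 4, a_6 = 7, a_7 = 1, a_8 = 8, a_9 = 9, a_{10} = 7, a_{11} = 6, a_{12} = 3, a_{13} = 9, a_{14} = 2.
Since (a_{13}, a_{14}) = (a_1, a_2) = (9, 2) (two consecutive terms determine the rest), the sequence is periodic with period 12.
So a_{566} = a_{1 + ((566-1) mod 12)} = a_2 = 2.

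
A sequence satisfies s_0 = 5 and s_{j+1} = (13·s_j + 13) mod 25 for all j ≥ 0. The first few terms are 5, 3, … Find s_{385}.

23

Listing terms: s_0 = 5,  s_1 = 3,  s_2 = 2,  s_3 = 14,  s_4 = 20,  s_5 = 23,  s_6 = 12,  s_7 = 19,  s_8 = 10,  s_9 = 18,  s_{10} = 22,  s_{11} = 24,  s_{12} = 0,  s_{13} = 13,  s_{14} = 7,  s_{15} = 4,  s_{16} = 15,  s_{17} = 8,  s_{18} = 17,  s_{19} = 9,  s_{20} = 5.
Since s_{20} = s_0 = 5, the sequence is periodic with period 20.
So s_{385} = s_{0 + ((385-0) mod 20)} = s_5 = 23.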